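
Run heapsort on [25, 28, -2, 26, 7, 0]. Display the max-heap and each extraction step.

Build heap: [28, 26, 0, 25, 7, -2]
Extract 28: [26, 25, 0, -2, 7, 28]
Extract 26: [25, 7, 0, -2, 26, 28]
Extract 25: [7, -2, 0, 25, 26, 28]
Extract 7: [0, -2, 7, 25, 26, 28]
Extract 0: [-2, 0, 7, 25, 26, 28]


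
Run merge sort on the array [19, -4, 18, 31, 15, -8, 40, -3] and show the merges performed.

Divide and conquer:
  Merge [19] + [-4] -> [-4, 19]
  Merge [18] + [31] -> [18, 31]
  Merge [-4, 19] + [18, 31] -> [-4, 18, 19, 31]
  Merge [15] + [-8] -> [-8, 15]
  Merge [40] + [-3] -> [-3, 40]
  Merge [-8, 15] + [-3, 40] -> [-8, -3, 15, 40]
  Merge [-4, 18, 19, 31] + [-8, -3, 15, 40] -> [-8, -4, -3, 15, 18, 19, 31, 40]


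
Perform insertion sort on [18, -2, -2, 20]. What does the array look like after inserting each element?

First element 18 is already 'sorted'
Insert -2: shifted 1 elements -> [-2, 18, -2, 20]
Insert -2: shifted 1 elements -> [-2, -2, 18, 20]
Insert 20: shifted 0 elements -> [-2, -2, 18, 20]


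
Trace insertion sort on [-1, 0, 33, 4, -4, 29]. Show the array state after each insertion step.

First element -1 is already 'sorted'
Insert 0: shifted 0 elements -> [-1, 0, 33, 4, -4, 29]
Insert 33: shifted 0 elements -> [-1, 0, 33, 4, -4, 29]
Insert 4: shifted 1 elements -> [-1, 0, 4, 33, -4, 29]
Insert -4: shifted 4 elements -> [-4, -1, 0, 4, 33, 29]
Insert 29: shifted 1 elements -> [-4, -1, 0, 4, 29, 33]


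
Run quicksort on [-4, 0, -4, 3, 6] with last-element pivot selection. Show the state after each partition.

Partition 1: pivot=6 at index 4 -> [-4, 0, -4, 3, 6]
Partition 2: pivot=3 at index 3 -> [-4, 0, -4, 3, 6]
Partition 3: pivot=-4 at index 1 -> [-4, -4, 0, 3, 6]


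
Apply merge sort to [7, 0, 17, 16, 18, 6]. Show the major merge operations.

Divide and conquer:
  Merge [0] + [17] -> [0, 17]
  Merge [7] + [0, 17] -> [0, 7, 17]
  Merge [18] + [6] -> [6, 18]
  Merge [16] + [6, 18] -> [6, 16, 18]
  Merge [0, 7, 17] + [6, 16, 18] -> [0, 6, 7, 16, 17, 18]


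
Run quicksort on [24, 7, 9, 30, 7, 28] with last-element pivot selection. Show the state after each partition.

Partition 1: pivot=28 at index 4 -> [24, 7, 9, 7, 28, 30]
Partition 2: pivot=7 at index 1 -> [7, 7, 9, 24, 28, 30]
Partition 3: pivot=24 at index 3 -> [7, 7, 9, 24, 28, 30]


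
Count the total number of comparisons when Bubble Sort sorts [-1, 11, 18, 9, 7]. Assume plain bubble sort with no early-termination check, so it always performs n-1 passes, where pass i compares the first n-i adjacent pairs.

Pass 1: compare adjacent pairs (0,1)..(3,4) = 4 comparison(s), 2 swap(s) -> [-1, 11, 9, 7, 18]
Pass 2: compare adjacent pairs (0,1)..(2,3) = 3 comparison(s), 2 swap(s) -> [-1, 9, 7, 11, 18]
Pass 3: compare adjacent pairs (0,1)..(1,2) = 2 comparison(s), 1 swap(s) -> [-1, 7, 9, 11, 18]
Pass 4: compare adjacent pairs (0,1)..(0,1) = 1 comparison(s), 0 swap(s) -> [-1, 7, 9, 11, 18]
Total comparisons: 4 + 3 + 2 + 1 = 10


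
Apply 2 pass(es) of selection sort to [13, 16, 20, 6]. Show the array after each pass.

Pass 1: Select minimum 6 at index 3, swap -> [6, 16, 20, 13]
Pass 2: Select minimum 13 at index 3, swap -> [6, 13, 20, 16]


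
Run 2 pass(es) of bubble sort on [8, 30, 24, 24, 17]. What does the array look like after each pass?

After pass 1: [8, 24, 24, 17, 30] (3 swaps)
After pass 2: [8, 24, 17, 24, 30] (1 swaps)
Total swaps: 4


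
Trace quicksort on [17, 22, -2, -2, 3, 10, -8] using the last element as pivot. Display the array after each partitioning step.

Partition 1: pivot=-8 at index 0 -> [-8, 22, -2, -2, 3, 10, 17]
Partition 2: pivot=17 at index 5 -> [-8, -2, -2, 3, 10, 17, 22]
Partition 3: pivot=10 at index 4 -> [-8, -2, -2, 3, 10, 17, 22]
Partition 4: pivot=3 at index 3 -> [-8, -2, -2, 3, 10, 17, 22]
Partition 5: pivot=-2 at index 2 -> [-8, -2, -2, 3, 10, 17, 22]


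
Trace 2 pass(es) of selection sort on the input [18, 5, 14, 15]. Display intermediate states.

Pass 1: Select minimum 5 at index 1, swap -> [5, 18, 14, 15]
Pass 2: Select minimum 14 at index 2, swap -> [5, 14, 18, 15]


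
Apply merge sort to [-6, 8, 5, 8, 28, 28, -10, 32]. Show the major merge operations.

Divide and conquer:
  Merge [-6] + [8] -> [-6, 8]
  Merge [5] + [8] -> [5, 8]
  Merge [-6, 8] + [5, 8] -> [-6, 5, 8, 8]
  Merge [28] + [28] -> [28, 28]
  Merge [-10] + [32] -> [-10, 32]
  Merge [28, 28] + [-10, 32] -> [-10, 28, 28, 32]
  Merge [-6, 5, 8, 8] + [-10, 28, 28, 32] -> [-10, -6, 5, 8, 8, 28, 28, 32]


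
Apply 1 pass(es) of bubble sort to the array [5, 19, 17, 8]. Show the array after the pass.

After pass 1: [5, 17, 8, 19] (2 swaps)
Total swaps: 2


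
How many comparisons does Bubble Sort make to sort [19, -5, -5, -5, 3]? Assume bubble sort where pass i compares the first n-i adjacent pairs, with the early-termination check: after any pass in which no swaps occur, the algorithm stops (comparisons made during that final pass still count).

Pass 1: compare adjacent pairs (0,1)..(3,4) = 4 comparison(s), 4 swap(s) -> [-5, -5, -5, 3, 19]
Pass 2: compare adjacent pairs (0,1)..(2,3) = 3 comparison(s), 0 swap(s) -> [-5, -5, -5, 3, 19]
No swaps in this pass, so bubble sort stops here.
Total comparisons: 4 + 3 = 7


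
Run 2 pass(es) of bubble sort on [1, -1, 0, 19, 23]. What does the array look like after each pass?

After pass 1: [-1, 0, 1, 19, 23] (2 swaps)
After pass 2: [-1, 0, 1, 19, 23] (0 swaps)
Total swaps: 2


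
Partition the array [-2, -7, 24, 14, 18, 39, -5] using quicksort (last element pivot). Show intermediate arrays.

Partition 1: pivot=-5 at index 1 -> [-7, -5, 24, 14, 18, 39, -2]
Partition 2: pivot=-2 at index 2 -> [-7, -5, -2, 14, 18, 39, 24]
Partition 3: pivot=24 at index 5 -> [-7, -5, -2, 14, 18, 24, 39]
Partition 4: pivot=18 at index 4 -> [-7, -5, -2, 14, 18, 24, 39]


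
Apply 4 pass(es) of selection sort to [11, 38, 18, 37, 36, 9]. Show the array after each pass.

Pass 1: Select minimum 9 at index 5, swap -> [9, 38, 18, 37, 36, 11]
Pass 2: Select minimum 11 at index 5, swap -> [9, 11, 18, 37, 36, 38]
Pass 3: Select minimum 18 at index 2, swap -> [9, 11, 18, 37, 36, 38]
Pass 4: Select minimum 36 at index 4, swap -> [9, 11, 18, 36, 37, 38]


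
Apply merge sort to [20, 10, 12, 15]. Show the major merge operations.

Divide and conquer:
  Merge [20] + [10] -> [10, 20]
  Merge [12] + [15] -> [12, 15]
  Merge [10, 20] + [12, 15] -> [10, 12, 15, 20]


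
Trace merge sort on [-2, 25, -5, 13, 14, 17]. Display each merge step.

Divide and conquer:
  Merge [25] + [-5] -> [-5, 25]
  Merge [-2] + [-5, 25] -> [-5, -2, 25]
  Merge [14] + [17] -> [14, 17]
  Merge [13] + [14, 17] -> [13, 14, 17]
  Merge [-5, -2, 25] + [13, 14, 17] -> [-5, -2, 13, 14, 17, 25]


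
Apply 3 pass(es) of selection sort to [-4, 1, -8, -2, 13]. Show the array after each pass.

Pass 1: Select minimum -8 at index 2, swap -> [-8, 1, -4, -2, 13]
Pass 2: Select minimum -4 at index 2, swap -> [-8, -4, 1, -2, 13]
Pass 3: Select minimum -2 at index 3, swap -> [-8, -4, -2, 1, 13]


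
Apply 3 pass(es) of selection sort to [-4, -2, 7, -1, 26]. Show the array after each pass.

Pass 1: Select minimum -4 at index 0, swap -> [-4, -2, 7, -1, 26]
Pass 2: Select minimum -2 at index 1, swap -> [-4, -2, 7, -1, 26]
Pass 3: Select minimum -1 at index 3, swap -> [-4, -2, -1, 7, 26]


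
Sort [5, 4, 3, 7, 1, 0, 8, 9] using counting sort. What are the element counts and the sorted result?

Count array: [1, 1, 0, 1, 1, 1, 0, 1, 1, 1]
(count[i] = number of elements equal to i)
Cumulative count: [1, 2, 2, 3, 4, 5, 5, 6, 7, 8]
Sorted: [0, 1, 3, 4, 5, 7, 8, 9]


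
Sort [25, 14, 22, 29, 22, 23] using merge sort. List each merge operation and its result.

Divide and conquer:
  Merge [14] + [22] -> [14, 22]
  Merge [25] + [14, 22] -> [14, 22, 25]
  Merge [22] + [23] -> [22, 23]
  Merge [29] + [22, 23] -> [22, 23, 29]
  Merge [14, 22, 25] + [22, 23, 29] -> [14, 22, 22, 23, 25, 29]


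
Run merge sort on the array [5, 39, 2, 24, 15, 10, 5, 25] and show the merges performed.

Divide and conquer:
  Merge [5] + [39] -> [5, 39]
  Merge [2] + [24] -> [2, 24]
  Merge [5, 39] + [2, 24] -> [2, 5, 24, 39]
  Merge [15] + [10] -> [10, 15]
  Merge [5] + [25] -> [5, 25]
  Merge [10, 15] + [5, 25] -> [5, 10, 15, 25]
  Merge [2, 5, 24, 39] + [5, 10, 15, 25] -> [2, 5, 5, 10, 15, 24, 25, 39]


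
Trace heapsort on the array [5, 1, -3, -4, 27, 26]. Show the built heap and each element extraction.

Build heap: [27, 5, 26, -4, 1, -3]
Extract 27: [26, 5, -3, -4, 1, 27]
Extract 26: [5, 1, -3, -4, 26, 27]
Extract 5: [1, -4, -3, 5, 26, 27]
Extract 1: [-3, -4, 1, 5, 26, 27]
Extract -3: [-4, -3, 1, 5, 26, 27]


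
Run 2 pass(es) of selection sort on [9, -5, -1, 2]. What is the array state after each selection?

Pass 1: Select minimum -5 at index 1, swap -> [-5, 9, -1, 2]
Pass 2: Select minimum -1 at index 2, swap -> [-5, -1, 9, 2]


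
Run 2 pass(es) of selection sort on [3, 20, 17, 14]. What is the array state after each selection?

Pass 1: Select minimum 3 at index 0, swap -> [3, 20, 17, 14]
Pass 2: Select minimum 14 at index 3, swap -> [3, 14, 17, 20]


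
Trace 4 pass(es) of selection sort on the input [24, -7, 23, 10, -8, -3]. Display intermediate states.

Pass 1: Select minimum -8 at index 4, swap -> [-8, -7, 23, 10, 24, -3]
Pass 2: Select minimum -7 at index 1, swap -> [-8, -7, 23, 10, 24, -3]
Pass 3: Select minimum -3 at index 5, swap -> [-8, -7, -3, 10, 24, 23]
Pass 4: Select minimum 10 at index 3, swap -> [-8, -7, -3, 10, 24, 23]


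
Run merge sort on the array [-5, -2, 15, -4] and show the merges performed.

Divide and conquer:
  Merge [-5] + [-2] -> [-5, -2]
  Merge [15] + [-4] -> [-4, 15]
  Merge [-5, -2] + [-4, 15] -> [-5, -4, -2, 15]


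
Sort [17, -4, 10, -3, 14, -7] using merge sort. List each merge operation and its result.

Divide and conquer:
  Merge [-4] + [10] -> [-4, 10]
  Merge [17] + [-4, 10] -> [-4, 10, 17]
  Merge [14] + [-7] -> [-7, 14]
  Merge [-3] + [-7, 14] -> [-7, -3, 14]
  Merge [-4, 10, 17] + [-7, -3, 14] -> [-7, -4, -3, 10, 14, 17]


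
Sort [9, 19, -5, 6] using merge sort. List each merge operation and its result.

Divide and conquer:
  Merge [9] + [19] -> [9, 19]
  Merge [-5] + [6] -> [-5, 6]
  Merge [9, 19] + [-5, 6] -> [-5, 6, 9, 19]


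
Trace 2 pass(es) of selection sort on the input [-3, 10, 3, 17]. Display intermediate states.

Pass 1: Select minimum -3 at index 0, swap -> [-3, 10, 3, 17]
Pass 2: Select minimum 3 at index 2, swap -> [-3, 3, 10, 17]


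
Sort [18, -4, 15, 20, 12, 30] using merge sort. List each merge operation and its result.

Divide and conquer:
  Merge [-4] + [15] -> [-4, 15]
  Merge [18] + [-4, 15] -> [-4, 15, 18]
  Merge [12] + [30] -> [12, 30]
  Merge [20] + [12, 30] -> [12, 20, 30]
  Merge [-4, 15, 18] + [12, 20, 30] -> [-4, 12, 15, 18, 20, 30]


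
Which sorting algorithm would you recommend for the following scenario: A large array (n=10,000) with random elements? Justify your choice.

Best choice: Quicksort or Mergesort
Reason: Both have O(n log n) average case; quicksort has lower constant factors


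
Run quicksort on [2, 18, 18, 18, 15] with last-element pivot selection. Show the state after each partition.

Partition 1: pivot=15 at index 1 -> [2, 15, 18, 18, 18]
Partition 2: pivot=18 at index 4 -> [2, 15, 18, 18, 18]
Partition 3: pivot=18 at index 3 -> [2, 15, 18, 18, 18]


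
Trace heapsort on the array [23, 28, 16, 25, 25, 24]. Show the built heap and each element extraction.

Build heap: [28, 25, 24, 23, 25, 16]
Extract 28: [25, 25, 24, 23, 16, 28]
Extract 25: [25, 23, 24, 16, 25, 28]
Extract 25: [24, 23, 16, 25, 25, 28]
Extract 24: [23, 16, 24, 25, 25, 28]
Extract 23: [16, 23, 24, 25, 25, 28]


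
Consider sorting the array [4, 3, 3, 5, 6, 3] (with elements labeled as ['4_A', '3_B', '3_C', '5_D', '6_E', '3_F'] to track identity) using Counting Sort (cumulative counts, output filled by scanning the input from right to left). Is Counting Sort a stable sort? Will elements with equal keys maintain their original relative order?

Trace Counting Sort on the labeled array (the key is the number; the letter only tracks identity):
  Counts for values 0..6: [0, 0, 0, 3, 1, 1, 1]
  Cumulative counts: [0, 0, 0, 3, 4, 5, 6]
  Scan right to left: place 3_F at output index 2
  Scan right to left: place 6_E at output index 5
  Scan right to left: place 5_D at output index 4
  Scan right to left: place 3_C at output index 1
  Scan right to left: place 3_B at output index 0
  Scan right to left: place 4_A at output index 3
  Output: [3_B, 3_C, 3_F, 4_A, 5_D, 6_E]
Equal keys:
  value 3: originally 3_B, 3_C, 3_F; after sorting 3_B, 3_C, 3_F -> order preserved
All equal keys kept their original relative order. Counting Sort is stable: scanning the input right to left with decreasing cumulative counts places later duplicates at later output positions.
Answer: Stable


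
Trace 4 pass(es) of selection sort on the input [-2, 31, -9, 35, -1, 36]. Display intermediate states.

Pass 1: Select minimum -9 at index 2, swap -> [-9, 31, -2, 35, -1, 36]
Pass 2: Select minimum -2 at index 2, swap -> [-9, -2, 31, 35, -1, 36]
Pass 3: Select minimum -1 at index 4, swap -> [-9, -2, -1, 35, 31, 36]
Pass 4: Select minimum 31 at index 4, swap -> [-9, -2, -1, 31, 35, 36]


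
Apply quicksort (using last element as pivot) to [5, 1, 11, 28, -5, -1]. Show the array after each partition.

Partition 1: pivot=-1 at index 1 -> [-5, -1, 11, 28, 5, 1]
Partition 2: pivot=1 at index 2 -> [-5, -1, 1, 28, 5, 11]
Partition 3: pivot=11 at index 4 -> [-5, -1, 1, 5, 11, 28]


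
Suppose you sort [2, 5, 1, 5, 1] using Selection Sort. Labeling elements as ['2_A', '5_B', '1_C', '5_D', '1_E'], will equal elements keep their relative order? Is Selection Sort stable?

Trace Selection Sort on the labeled array (the key is the number; the letter only tracks identity):
  Pass 1: minimum of unsorted part is 1_C at index 2; swap it with 2_A at index 0 -> [1_C, 5_B, 2_A, 5_D, 1_E]
  Pass 2: minimum of unsorted part is 1_E at index 4; swap it with 5_B at index 1 -> [1_C, 1_E, 2_A, 5_D, 5_B]
  Pass 3: minimum 2_A is already at index 2; no swap -> [1_C, 1_E, 2_A, 5_D, 5_B]
  Pass 4: minimum 5_D is already at index 3; no swap -> [1_C, 1_E, 2_A, 5_D, 5_B]
Final order: [1_C, 1_E, 2_A, 5_D, 5_B]
Equal keys:
  value 1: originally 1_C, 1_E; after sorting 1_C, 1_E -> order preserved
  value 5: originally 5_B, 5_D; after sorting 5_D, 5_B -> order changed
Equal keys were reordered, so Selection Sort is not stable: the long-range swap that moves the minimum into place can carry an element past an equal key. (One such input is enough; an unstable sort may happen to preserve order on other inputs, but it gives no guarantee.)
Answer: Not stable


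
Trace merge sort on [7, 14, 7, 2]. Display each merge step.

Divide and conquer:
  Merge [7] + [14] -> [7, 14]
  Merge [7] + [2] -> [2, 7]
  Merge [7, 14] + [2, 7] -> [2, 7, 7, 14]


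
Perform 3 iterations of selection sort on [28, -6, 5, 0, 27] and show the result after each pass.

Pass 1: Select minimum -6 at index 1, swap -> [-6, 28, 5, 0, 27]
Pass 2: Select minimum 0 at index 3, swap -> [-6, 0, 5, 28, 27]
Pass 3: Select minimum 5 at index 2, swap -> [-6, 0, 5, 28, 27]


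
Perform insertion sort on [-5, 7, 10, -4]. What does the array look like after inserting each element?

First element -5 is already 'sorted'
Insert 7: shifted 0 elements -> [-5, 7, 10, -4]
Insert 10: shifted 0 elements -> [-5, 7, 10, -4]
Insert -4: shifted 2 elements -> [-5, -4, 7, 10]


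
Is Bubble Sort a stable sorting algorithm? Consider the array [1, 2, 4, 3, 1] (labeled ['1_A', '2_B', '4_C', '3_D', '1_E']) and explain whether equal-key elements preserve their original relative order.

Trace Bubble Sort on the labeled array (the key is the number; the letter only tracks identity):
  After pass 1: [1_A, 2_B, 3_D, 1_E, 4_C]
  After pass 2: [1_A, 2_B, 1_E, 3_D, 4_C]
  After pass 3: [1_A, 1_E, 2_B, 3_D, 4_C]
  After pass 4: [1_A, 1_E, 2_B, 3_D, 4_C] (no swaps, done)
Final order: [1_A, 1_E, 2_B, 3_D, 4_C]
Equal keys:
  value 1: originally 1_A, 1_E; after sorting 1_A, 1_E -> order preserved
All equal keys kept their original relative order. Bubble Sort is stable: it only swaps adjacent elements when the left one is strictly greater, so equal keys never move past each other.
Answer: Stable


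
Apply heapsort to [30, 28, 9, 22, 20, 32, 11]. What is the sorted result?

Build heap: [32, 28, 30, 22, 20, 9, 11]
Extract 32: [30, 28, 11, 22, 20, 9, 32]
Extract 30: [28, 22, 11, 9, 20, 30, 32]
Extract 28: [22, 20, 11, 9, 28, 30, 32]
Extract 22: [20, 9, 11, 22, 28, 30, 32]
Extract 20: [11, 9, 20, 22, 28, 30, 32]
Extract 11: [9, 11, 20, 22, 28, 30, 32]


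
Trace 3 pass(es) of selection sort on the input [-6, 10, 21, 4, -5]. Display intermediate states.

Pass 1: Select minimum -6 at index 0, swap -> [-6, 10, 21, 4, -5]
Pass 2: Select minimum -5 at index 4, swap -> [-6, -5, 21, 4, 10]
Pass 3: Select minimum 4 at index 3, swap -> [-6, -5, 4, 21, 10]


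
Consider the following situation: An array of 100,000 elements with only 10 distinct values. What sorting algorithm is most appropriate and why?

Best choice: 3-way quicksort or Counting sort
Reason: 3-way (Dutch national flag) partitioning groups every copy of the pivot together, so with only d=10 distinct keys quicksort finishes in O(n log d) expected time, which is effectively linear; counting sort runs in O(n + k) where k is the size of the key range (not the number of distinct values), so it is linear when the 10 values are integers drawn from a small known range


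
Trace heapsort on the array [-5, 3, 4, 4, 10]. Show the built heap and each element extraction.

Build heap: [10, 4, 4, -5, 3]
Extract 10: [4, 3, 4, -5, 10]
Extract 4: [4, 3, -5, 4, 10]
Extract 4: [3, -5, 4, 4, 10]
Extract 3: [-5, 3, 4, 4, 10]


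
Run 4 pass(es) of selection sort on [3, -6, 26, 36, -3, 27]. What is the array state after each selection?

Pass 1: Select minimum -6 at index 1, swap -> [-6, 3, 26, 36, -3, 27]
Pass 2: Select minimum -3 at index 4, swap -> [-6, -3, 26, 36, 3, 27]
Pass 3: Select minimum 3 at index 4, swap -> [-6, -3, 3, 36, 26, 27]
Pass 4: Select minimum 26 at index 4, swap -> [-6, -3, 3, 26, 36, 27]


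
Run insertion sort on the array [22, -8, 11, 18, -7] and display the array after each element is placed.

First element 22 is already 'sorted'
Insert -8: shifted 1 elements -> [-8, 22, 11, 18, -7]
Insert 11: shifted 1 elements -> [-8, 11, 22, 18, -7]
Insert 18: shifted 1 elements -> [-8, 11, 18, 22, -7]
Insert -7: shifted 3 elements -> [-8, -7, 11, 18, 22]


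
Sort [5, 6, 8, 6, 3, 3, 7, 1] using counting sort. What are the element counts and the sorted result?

Count array: [0, 1, 0, 2, 0, 1, 2, 1, 1]
(count[i] = number of elements equal to i)
Cumulative count: [0, 1, 1, 3, 3, 4, 6, 7, 8]
Sorted: [1, 3, 3, 5, 6, 6, 7, 8]


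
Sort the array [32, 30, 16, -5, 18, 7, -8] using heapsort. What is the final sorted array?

Build heap: [32, 30, 16, -5, 18, 7, -8]
Extract 32: [30, 18, 16, -5, -8, 7, 32]
Extract 30: [18, 7, 16, -5, -8, 30, 32]
Extract 18: [16, 7, -8, -5, 18, 30, 32]
Extract 16: [7, -5, -8, 16, 18, 30, 32]
Extract 7: [-5, -8, 7, 16, 18, 30, 32]
Extract -5: [-8, -5, 7, 16, 18, 30, 32]


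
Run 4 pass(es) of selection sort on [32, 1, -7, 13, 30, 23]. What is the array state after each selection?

Pass 1: Select minimum -7 at index 2, swap -> [-7, 1, 32, 13, 30, 23]
Pass 2: Select minimum 1 at index 1, swap -> [-7, 1, 32, 13, 30, 23]
Pass 3: Select minimum 13 at index 3, swap -> [-7, 1, 13, 32, 30, 23]
Pass 4: Select minimum 23 at index 5, swap -> [-7, 1, 13, 23, 30, 32]


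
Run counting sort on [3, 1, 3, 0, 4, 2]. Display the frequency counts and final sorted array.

Count array: [1, 1, 1, 2, 1]
(count[i] = number of elements equal to i)
Cumulative count: [1, 2, 3, 5, 6]
Sorted: [0, 1, 2, 3, 3, 4]


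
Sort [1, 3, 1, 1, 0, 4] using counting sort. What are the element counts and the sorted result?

Count array: [1, 3, 0, 1, 1]
(count[i] = number of elements equal to i)
Cumulative count: [1, 4, 4, 5, 6]
Sorted: [0, 1, 1, 1, 3, 4]


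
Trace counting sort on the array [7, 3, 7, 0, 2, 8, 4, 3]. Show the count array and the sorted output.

Count array: [1, 0, 1, 2, 1, 0, 0, 2, 1]
(count[i] = number of elements equal to i)
Cumulative count: [1, 1, 2, 4, 5, 5, 5, 7, 8]
Sorted: [0, 2, 3, 3, 4, 7, 7, 8]


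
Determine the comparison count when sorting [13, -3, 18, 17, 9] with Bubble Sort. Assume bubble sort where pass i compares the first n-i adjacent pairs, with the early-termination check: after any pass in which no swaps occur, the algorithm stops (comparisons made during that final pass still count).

Pass 1: compare adjacent pairs (0,1)..(3,4) = 4 comparison(s), 3 swap(s) -> [-3, 13, 17, 9, 18]
Pass 2: compare adjacent pairs (0,1)..(2,3) = 3 comparison(s), 1 swap(s) -> [-3, 13, 9, 17, 18]
Pass 3: compare adjacent pairs (0,1)..(1,2) = 2 comparison(s), 1 swap(s) -> [-3, 9, 13, 17, 18]
Pass 4: compare adjacent pairs (0,1)..(0,1) = 1 comparison(s), 0 swap(s) -> [-3, 9, 13, 17, 18]
No swaps in this pass, so bubble sort stops here.
Total comparisons: 4 + 3 + 2 + 1 = 10


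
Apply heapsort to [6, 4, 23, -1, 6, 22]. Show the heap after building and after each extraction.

Build heap: [23, 6, 22, -1, 4, 6]
Extract 23: [22, 6, 6, -1, 4, 23]
Extract 22: [6, 4, 6, -1, 22, 23]
Extract 6: [6, 4, -1, 6, 22, 23]
Extract 6: [4, -1, 6, 6, 22, 23]
Extract 4: [-1, 4, 6, 6, 22, 23]


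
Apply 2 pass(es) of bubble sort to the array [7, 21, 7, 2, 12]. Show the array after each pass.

After pass 1: [7, 7, 2, 12, 21] (3 swaps)
After pass 2: [7, 2, 7, 12, 21] (1 swaps)
Total swaps: 4


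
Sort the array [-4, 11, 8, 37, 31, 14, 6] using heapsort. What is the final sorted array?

Build heap: [37, 31, 14, 11, -4, 8, 6]
Extract 37: [31, 11, 14, 6, -4, 8, 37]
Extract 31: [14, 11, 8, 6, -4, 31, 37]
Extract 14: [11, 6, 8, -4, 14, 31, 37]
Extract 11: [8, 6, -4, 11, 14, 31, 37]
Extract 8: [6, -4, 8, 11, 14, 31, 37]
Extract 6: [-4, 6, 8, 11, 14, 31, 37]


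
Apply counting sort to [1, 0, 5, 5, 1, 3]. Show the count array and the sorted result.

Count array: [1, 2, 0, 1, 0, 2]
(count[i] = number of elements equal to i)
Cumulative count: [1, 3, 3, 4, 4, 6]
Sorted: [0, 1, 1, 3, 5, 5]


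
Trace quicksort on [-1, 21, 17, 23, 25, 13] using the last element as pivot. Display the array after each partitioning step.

Partition 1: pivot=13 at index 1 -> [-1, 13, 17, 23, 25, 21]
Partition 2: pivot=21 at index 3 -> [-1, 13, 17, 21, 25, 23]
Partition 3: pivot=23 at index 4 -> [-1, 13, 17, 21, 23, 25]


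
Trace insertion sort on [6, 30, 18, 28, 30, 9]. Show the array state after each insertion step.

First element 6 is already 'sorted'
Insert 30: shifted 0 elements -> [6, 30, 18, 28, 30, 9]
Insert 18: shifted 1 elements -> [6, 18, 30, 28, 30, 9]
Insert 28: shifted 1 elements -> [6, 18, 28, 30, 30, 9]
Insert 30: shifted 0 elements -> [6, 18, 28, 30, 30, 9]
Insert 9: shifted 4 elements -> [6, 9, 18, 28, 30, 30]


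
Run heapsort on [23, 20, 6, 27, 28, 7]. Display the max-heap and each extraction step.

Build heap: [28, 27, 7, 23, 20, 6]
Extract 28: [27, 23, 7, 6, 20, 28]
Extract 27: [23, 20, 7, 6, 27, 28]
Extract 23: [20, 6, 7, 23, 27, 28]
Extract 20: [7, 6, 20, 23, 27, 28]
Extract 7: [6, 7, 20, 23, 27, 28]


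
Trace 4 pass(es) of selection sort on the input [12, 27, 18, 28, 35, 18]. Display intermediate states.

Pass 1: Select minimum 12 at index 0, swap -> [12, 27, 18, 28, 35, 18]
Pass 2: Select minimum 18 at index 2, swap -> [12, 18, 27, 28, 35, 18]
Pass 3: Select minimum 18 at index 5, swap -> [12, 18, 18, 28, 35, 27]
Pass 4: Select minimum 27 at index 5, swap -> [12, 18, 18, 27, 35, 28]


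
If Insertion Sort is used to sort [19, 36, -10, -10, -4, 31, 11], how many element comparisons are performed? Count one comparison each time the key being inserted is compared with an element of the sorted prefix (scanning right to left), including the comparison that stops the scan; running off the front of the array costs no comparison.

Insert 36: 19 <= 36 (stop) = 1 comparison(s) -> [19, 36, -10, -10, -4, 31, 11]
Insert -10: 36 > -10 (shift), 19 > -10 (shift), reached front = 2 comparison(s) -> [-10, 19, 36, -10, -4, 31, 11]
Insert -10: 36 > -10 (shift), 19 > -10 (shift), -10 <= -10 (stop) = 3 comparison(s) -> [-10, -10, 19, 36, -4, 31, 11]
Insert -4: 36 > -4 (shift), 19 > -4 (shift), -10 <= -4 (stop) = 3 comparison(s) -> [-10, -10, -4, 19, 36, 31, 11]
Insert 31: 36 > 31 (shift), 19 <= 31 (stop) = 2 comparison(s) -> [-10, -10, -4, 19, 31, 36, 11]
Insert 11: 36 > 11 (shift), 31 > 11 (shift), 19 > 11 (shift), -4 <= 11 (stop) = 4 comparison(s) -> [-10, -10, -4, 11, 19, 31, 36]
Total comparisons: 1 + 2 + 3 + 3 + 2 + 4 = 15


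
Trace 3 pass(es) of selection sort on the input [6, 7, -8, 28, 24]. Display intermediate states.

Pass 1: Select minimum -8 at index 2, swap -> [-8, 7, 6, 28, 24]
Pass 2: Select minimum 6 at index 2, swap -> [-8, 6, 7, 28, 24]
Pass 3: Select minimum 7 at index 2, swap -> [-8, 6, 7, 28, 24]


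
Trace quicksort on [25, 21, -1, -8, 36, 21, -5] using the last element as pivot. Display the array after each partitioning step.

Partition 1: pivot=-5 at index 1 -> [-8, -5, -1, 25, 36, 21, 21]
Partition 2: pivot=21 at index 4 -> [-8, -5, -1, 21, 21, 25, 36]
Partition 3: pivot=21 at index 3 -> [-8, -5, -1, 21, 21, 25, 36]
Partition 4: pivot=36 at index 6 -> [-8, -5, -1, 21, 21, 25, 36]


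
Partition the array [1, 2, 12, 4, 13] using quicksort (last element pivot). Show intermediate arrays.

Partition 1: pivot=13 at index 4 -> [1, 2, 12, 4, 13]
Partition 2: pivot=4 at index 2 -> [1, 2, 4, 12, 13]
Partition 3: pivot=2 at index 1 -> [1, 2, 4, 12, 13]


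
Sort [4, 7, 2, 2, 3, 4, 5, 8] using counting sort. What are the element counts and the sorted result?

Count array: [0, 0, 2, 1, 2, 1, 0, 1, 1]
(count[i] = number of elements equal to i)
Cumulative count: [0, 0, 2, 3, 5, 6, 6, 7, 8]
Sorted: [2, 2, 3, 4, 4, 5, 7, 8]


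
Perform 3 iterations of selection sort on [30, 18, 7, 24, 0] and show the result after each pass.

Pass 1: Select minimum 0 at index 4, swap -> [0, 18, 7, 24, 30]
Pass 2: Select minimum 7 at index 2, swap -> [0, 7, 18, 24, 30]
Pass 3: Select minimum 18 at index 2, swap -> [0, 7, 18, 24, 30]


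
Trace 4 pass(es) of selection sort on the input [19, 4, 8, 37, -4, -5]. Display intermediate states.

Pass 1: Select minimum -5 at index 5, swap -> [-5, 4, 8, 37, -4, 19]
Pass 2: Select minimum -4 at index 4, swap -> [-5, -4, 8, 37, 4, 19]
Pass 3: Select minimum 4 at index 4, swap -> [-5, -4, 4, 37, 8, 19]
Pass 4: Select minimum 8 at index 4, swap -> [-5, -4, 4, 8, 37, 19]


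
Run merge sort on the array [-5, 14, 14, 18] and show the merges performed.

Divide and conquer:
  Merge [-5] + [14] -> [-5, 14]
  Merge [14] + [18] -> [14, 18]
  Merge [-5, 14] + [14, 18] -> [-5, 14, 14, 18]


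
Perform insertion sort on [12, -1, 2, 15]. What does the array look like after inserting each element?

First element 12 is already 'sorted'
Insert -1: shifted 1 elements -> [-1, 12, 2, 15]
Insert 2: shifted 1 elements -> [-1, 2, 12, 15]
Insert 15: shifted 0 elements -> [-1, 2, 12, 15]


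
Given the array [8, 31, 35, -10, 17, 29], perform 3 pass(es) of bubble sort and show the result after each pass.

After pass 1: [8, 31, -10, 17, 29, 35] (3 swaps)
After pass 2: [8, -10, 17, 29, 31, 35] (3 swaps)
After pass 3: [-10, 8, 17, 29, 31, 35] (1 swaps)
Total swaps: 7


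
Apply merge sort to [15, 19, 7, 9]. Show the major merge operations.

Divide and conquer:
  Merge [15] + [19] -> [15, 19]
  Merge [7] + [9] -> [7, 9]
  Merge [15, 19] + [7, 9] -> [7, 9, 15, 19]


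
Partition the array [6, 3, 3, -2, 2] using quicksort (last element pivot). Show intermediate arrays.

Partition 1: pivot=2 at index 1 -> [-2, 2, 3, 6, 3]
Partition 2: pivot=3 at index 3 -> [-2, 2, 3, 3, 6]


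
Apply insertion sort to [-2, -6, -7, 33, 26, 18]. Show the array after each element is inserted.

First element -2 is already 'sorted'
Insert -6: shifted 1 elements -> [-6, -2, -7, 33, 26, 18]
Insert -7: shifted 2 elements -> [-7, -6, -2, 33, 26, 18]
Insert 33: shifted 0 elements -> [-7, -6, -2, 33, 26, 18]
Insert 26: shifted 1 elements -> [-7, -6, -2, 26, 33, 18]
Insert 18: shifted 2 elements -> [-7, -6, -2, 18, 26, 33]


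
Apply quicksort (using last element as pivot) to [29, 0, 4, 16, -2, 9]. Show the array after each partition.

Partition 1: pivot=9 at index 3 -> [0, 4, -2, 9, 29, 16]
Partition 2: pivot=-2 at index 0 -> [-2, 4, 0, 9, 29, 16]
Partition 3: pivot=0 at index 1 -> [-2, 0, 4, 9, 29, 16]
Partition 4: pivot=16 at index 4 -> [-2, 0, 4, 9, 16, 29]


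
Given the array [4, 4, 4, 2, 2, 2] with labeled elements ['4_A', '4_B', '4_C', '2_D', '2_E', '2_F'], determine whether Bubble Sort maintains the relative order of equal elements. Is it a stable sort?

Trace Bubble Sort on the labeled array (the key is the number; the letter only tracks identity):
  After pass 1: [4_A, 4_B, 2_D, 2_E, 2_F, 4_C]
  After pass 2: [4_A, 2_D, 2_E, 2_F, 4_B, 4_C]
  After pass 3: [2_D, 2_E, 2_F, 4_A, 4_B, 4_C]
  After pass 4: [2_D, 2_E, 2_F, 4_A, 4_B, 4_C] (no swaps, done)
Final order: [2_D, 2_E, 2_F, 4_A, 4_B, 4_C]
Equal keys:
  value 2: originally 2_D, 2_E, 2_F; after sorting 2_D, 2_E, 2_F -> order preserved
  value 4: originally 4_A, 4_B, 4_C; after sorting 4_A, 4_B, 4_C -> order preserved
All equal keys kept their original relative order. Bubble Sort is stable: it only swaps adjacent elements when the left one is strictly greater, so equal keys never move past each other.
Answer: Stable


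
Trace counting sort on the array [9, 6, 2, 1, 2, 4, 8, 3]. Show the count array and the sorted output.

Count array: [0, 1, 2, 1, 1, 0, 1, 0, 1, 1]
(count[i] = number of elements equal to i)
Cumulative count: [0, 1, 3, 4, 5, 5, 6, 6, 7, 8]
Sorted: [1, 2, 2, 3, 4, 6, 8, 9]


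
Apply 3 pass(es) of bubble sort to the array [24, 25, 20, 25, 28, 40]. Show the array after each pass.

After pass 1: [24, 20, 25, 25, 28, 40] (1 swaps)
After pass 2: [20, 24, 25, 25, 28, 40] (1 swaps)
After pass 3: [20, 24, 25, 25, 28, 40] (0 swaps)
Total swaps: 2


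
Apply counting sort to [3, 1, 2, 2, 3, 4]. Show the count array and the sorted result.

Count array: [0, 1, 2, 2, 1]
(count[i] = number of elements equal to i)
Cumulative count: [0, 1, 3, 5, 6]
Sorted: [1, 2, 2, 3, 3, 4]


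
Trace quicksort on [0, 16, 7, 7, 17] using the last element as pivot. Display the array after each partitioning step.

Partition 1: pivot=17 at index 4 -> [0, 16, 7, 7, 17]
Partition 2: pivot=7 at index 2 -> [0, 7, 7, 16, 17]
Partition 3: pivot=7 at index 1 -> [0, 7, 7, 16, 17]


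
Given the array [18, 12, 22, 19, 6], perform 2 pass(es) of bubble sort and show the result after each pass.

After pass 1: [12, 18, 19, 6, 22] (3 swaps)
After pass 2: [12, 18, 6, 19, 22] (1 swaps)
Total swaps: 4


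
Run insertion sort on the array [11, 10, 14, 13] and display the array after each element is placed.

First element 11 is already 'sorted'
Insert 10: shifted 1 elements -> [10, 11, 14, 13]
Insert 14: shifted 0 elements -> [10, 11, 14, 13]
Insert 13: shifted 1 elements -> [10, 11, 13, 14]


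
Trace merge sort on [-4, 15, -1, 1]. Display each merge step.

Divide and conquer:
  Merge [-4] + [15] -> [-4, 15]
  Merge [-1] + [1] -> [-1, 1]
  Merge [-4, 15] + [-1, 1] -> [-4, -1, 1, 15]


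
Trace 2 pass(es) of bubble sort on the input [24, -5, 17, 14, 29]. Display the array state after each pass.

After pass 1: [-5, 17, 14, 24, 29] (3 swaps)
After pass 2: [-5, 14, 17, 24, 29] (1 swaps)
Total swaps: 4


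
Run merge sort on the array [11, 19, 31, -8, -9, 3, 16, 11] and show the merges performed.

Divide and conquer:
  Merge [11] + [19] -> [11, 19]
  Merge [31] + [-8] -> [-8, 31]
  Merge [11, 19] + [-8, 31] -> [-8, 11, 19, 31]
  Merge [-9] + [3] -> [-9, 3]
  Merge [16] + [11] -> [11, 16]
  Merge [-9, 3] + [11, 16] -> [-9, 3, 11, 16]
  Merge [-8, 11, 19, 31] + [-9, 3, 11, 16] -> [-9, -8, 3, 11, 11, 16, 19, 31]


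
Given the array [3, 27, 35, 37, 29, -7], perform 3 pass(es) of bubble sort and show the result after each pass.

After pass 1: [3, 27, 35, 29, -7, 37] (2 swaps)
After pass 2: [3, 27, 29, -7, 35, 37] (2 swaps)
After pass 3: [3, 27, -7, 29, 35, 37] (1 swaps)
Total swaps: 5


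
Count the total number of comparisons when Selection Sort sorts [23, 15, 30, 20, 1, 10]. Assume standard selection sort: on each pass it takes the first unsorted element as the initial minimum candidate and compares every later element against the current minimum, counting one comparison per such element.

Pass 1: scan indices 1..5 for the minimum = 5 comparison(s); min is 1, place at index 0 -> [1, 15, 30, 20, 23, 10]
Pass 2: scan indices 2..5 for the minimum = 4 comparison(s); min is 10, place at index 1 -> [1, 10, 30, 20, 23, 15]
Pass 3: scan indices 3..5 for the minimum = 3 comparison(s); min is 15, place at index 2 -> [1, 10, 15, 20, 23, 30]
Pass 4: scan indices 4..5 for the minimum = 2 comparison(s); min is 20, place at index 3 -> [1, 10, 15, 20, 23, 30]
Pass 5: scan indices 5..5 for the minimum = 1 comparison(s); min is 23, place at index 4 -> [1, 10, 15, 20, 23, 30]
Selection sort always scans the whole unsorted suffix, so the count is (n-1) + (n-2) + ... + 1 = n(n-1)/2 = 6*5/2 = 15 regardless of the input order.
Total comparisons: 5 + 4 + 3 + 2 + 1 = 15


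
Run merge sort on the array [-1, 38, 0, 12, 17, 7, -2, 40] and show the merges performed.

Divide and conquer:
  Merge [-1] + [38] -> [-1, 38]
  Merge [0] + [12] -> [0, 12]
  Merge [-1, 38] + [0, 12] -> [-1, 0, 12, 38]
  Merge [17] + [7] -> [7, 17]
  Merge [-2] + [40] -> [-2, 40]
  Merge [7, 17] + [-2, 40] -> [-2, 7, 17, 40]
  Merge [-1, 0, 12, 38] + [-2, 7, 17, 40] -> [-2, -1, 0, 7, 12, 17, 38, 40]


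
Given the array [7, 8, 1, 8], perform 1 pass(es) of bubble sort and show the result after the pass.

After pass 1: [7, 1, 8, 8] (1 swaps)
Total swaps: 1


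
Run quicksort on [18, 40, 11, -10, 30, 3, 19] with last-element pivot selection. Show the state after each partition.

Partition 1: pivot=19 at index 4 -> [18, 11, -10, 3, 19, 40, 30]
Partition 2: pivot=3 at index 1 -> [-10, 3, 18, 11, 19, 40, 30]
Partition 3: pivot=11 at index 2 -> [-10, 3, 11, 18, 19, 40, 30]
Partition 4: pivot=30 at index 5 -> [-10, 3, 11, 18, 19, 30, 40]


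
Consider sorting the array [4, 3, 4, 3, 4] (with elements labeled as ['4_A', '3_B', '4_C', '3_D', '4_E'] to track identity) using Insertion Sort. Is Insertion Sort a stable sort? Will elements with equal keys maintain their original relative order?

Trace Insertion Sort on the labeled array (the key is the number; the letter only tracks identity):
  Insert 3_B at index 0: [3_B, 4_A, 4_C, 3_D, 4_E]
  Insert 4_C at index 2: [3_B, 4_A, 4_C, 3_D, 4_E]
  Insert 3_D at index 1: [3_B, 3_D, 4_A, 4_C, 4_E]
  Insert 4_E at index 4: [3_B, 3_D, 4_A, 4_C, 4_E]
Final order: [3_B, 3_D, 4_A, 4_C, 4_E]
Equal keys:
  value 3: originally 3_B, 3_D; after sorting 3_B, 3_D -> order preserved
  value 4: originally 4_A, 4_C, 4_E; after sorting 4_A, 4_C, 4_E -> order preserved
All equal keys kept their original relative order. Insertion Sort is stable: elements are shifted only while they are strictly greater than the key, so a key is inserted after any equal elements already placed.
Answer: Stable


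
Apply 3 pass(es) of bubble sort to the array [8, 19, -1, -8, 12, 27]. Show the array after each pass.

After pass 1: [8, -1, -8, 12, 19, 27] (3 swaps)
After pass 2: [-1, -8, 8, 12, 19, 27] (2 swaps)
After pass 3: [-8, -1, 8, 12, 19, 27] (1 swaps)
Total swaps: 6


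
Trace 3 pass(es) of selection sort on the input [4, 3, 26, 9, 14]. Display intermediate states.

Pass 1: Select minimum 3 at index 1, swap -> [3, 4, 26, 9, 14]
Pass 2: Select minimum 4 at index 1, swap -> [3, 4, 26, 9, 14]
Pass 3: Select minimum 9 at index 3, swap -> [3, 4, 9, 26, 14]


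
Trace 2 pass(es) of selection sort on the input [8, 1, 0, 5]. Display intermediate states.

Pass 1: Select minimum 0 at index 2, swap -> [0, 1, 8, 5]
Pass 2: Select minimum 1 at index 1, swap -> [0, 1, 8, 5]


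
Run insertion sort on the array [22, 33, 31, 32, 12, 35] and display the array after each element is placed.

First element 22 is already 'sorted'
Insert 33: shifted 0 elements -> [22, 33, 31, 32, 12, 35]
Insert 31: shifted 1 elements -> [22, 31, 33, 32, 12, 35]
Insert 32: shifted 1 elements -> [22, 31, 32, 33, 12, 35]
Insert 12: shifted 4 elements -> [12, 22, 31, 32, 33, 35]
Insert 35: shifted 0 elements -> [12, 22, 31, 32, 33, 35]


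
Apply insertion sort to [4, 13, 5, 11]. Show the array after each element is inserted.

First element 4 is already 'sorted'
Insert 13: shifted 0 elements -> [4, 13, 5, 11]
Insert 5: shifted 1 elements -> [4, 5, 13, 11]
Insert 11: shifted 1 elements -> [4, 5, 11, 13]


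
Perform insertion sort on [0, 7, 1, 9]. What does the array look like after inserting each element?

First element 0 is already 'sorted'
Insert 7: shifted 0 elements -> [0, 7, 1, 9]
Insert 1: shifted 1 elements -> [0, 1, 7, 9]
Insert 9: shifted 0 elements -> [0, 1, 7, 9]


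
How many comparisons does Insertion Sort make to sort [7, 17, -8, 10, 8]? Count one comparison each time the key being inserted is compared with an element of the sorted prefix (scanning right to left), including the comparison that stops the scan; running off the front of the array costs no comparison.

Insert 17: 7 <= 17 (stop) = 1 comparison(s) -> [7, 17, -8, 10, 8]
Insert -8: 17 > -8 (shift), 7 > -8 (shift), reached front = 2 comparison(s) -> [-8, 7, 17, 10, 8]
Insert 10: 17 > 10 (shift), 7 <= 10 (stop) = 2 comparison(s) -> [-8, 7, 10, 17, 8]
Insert 8: 17 > 8 (shift), 10 > 8 (shift), 7 <= 8 (stop) = 3 comparison(s) -> [-8, 7, 8, 10, 17]
Total comparisons: 1 + 2 + 2 + 3 = 8


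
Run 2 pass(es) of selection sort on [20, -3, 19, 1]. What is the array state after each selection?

Pass 1: Select minimum -3 at index 1, swap -> [-3, 20, 19, 1]
Pass 2: Select minimum 1 at index 3, swap -> [-3, 1, 19, 20]


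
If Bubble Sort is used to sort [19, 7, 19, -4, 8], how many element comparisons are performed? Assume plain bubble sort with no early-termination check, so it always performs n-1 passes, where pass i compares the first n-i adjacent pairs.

Pass 1: compare adjacent pairs (0,1)..(3,4) = 4 comparison(s), 3 swap(s) -> [7, 19, -4, 8, 19]
Pass 2: compare adjacent pairs (0,1)..(2,3) = 3 comparison(s), 2 swap(s) -> [7, -4, 8, 19, 19]
Pass 3: compare adjacent pairs (0,1)..(1,2) = 2 comparison(s), 1 swap(s) -> [-4, 7, 8, 19, 19]
Pass 4: compare adjacent pairs (0,1)..(0,1) = 1 comparison(s), 0 swap(s) -> [-4, 7, 8, 19, 19]
Total comparisons: 4 + 3 + 2 + 1 = 10


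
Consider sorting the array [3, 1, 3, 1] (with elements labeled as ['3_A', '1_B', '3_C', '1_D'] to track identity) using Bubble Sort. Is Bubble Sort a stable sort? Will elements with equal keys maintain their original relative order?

Trace Bubble Sort on the labeled array (the key is the number; the letter only tracks identity):
  After pass 1: [1_B, 3_A, 1_D, 3_C]
  After pass 2: [1_B, 1_D, 3_A, 3_C]
  After pass 3: [1_B, 1_D, 3_A, 3_C] (no swaps, done)
Final order: [1_B, 1_D, 3_A, 3_C]
Equal keys:
  value 1: originally 1_B, 1_D; after sorting 1_B, 1_D -> order preserved
  value 3: originally 3_A, 3_C; after sorting 3_A, 3_C -> order preserved
All equal keys kept their original relative order. Bubble Sort is stable: it only swaps adjacent elements when the left one is strictly greater, so equal keys never move past each other.
Answer: Stable


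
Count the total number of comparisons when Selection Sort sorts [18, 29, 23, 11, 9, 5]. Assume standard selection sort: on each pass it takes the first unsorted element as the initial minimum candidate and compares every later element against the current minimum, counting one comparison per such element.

Pass 1: scan indices 1..5 for the minimum = 5 comparison(s); min is 5, place at index 0 -> [5, 29, 23, 11, 9, 18]
Pass 2: scan indices 2..5 for the minimum = 4 comparison(s); min is 9, place at index 1 -> [5, 9, 23, 11, 29, 18]
Pass 3: scan indices 3..5 for the minimum = 3 comparison(s); min is 11, place at index 2 -> [5, 9, 11, 23, 29, 18]
Pass 4: scan indices 4..5 for the minimum = 2 comparison(s); min is 18, place at index 3 -> [5, 9, 11, 18, 29, 23]
Pass 5: scan indices 5..5 for the minimum = 1 comparison(s); min is 23, place at index 4 -> [5, 9, 11, 18, 23, 29]
Selection sort always scans the whole unsorted suffix, so the count is (n-1) + (n-2) + ... + 1 = n(n-1)/2 = 6*5/2 = 15 regardless of the input order.
Total comparisons: 5 + 4 + 3 + 2 + 1 = 15
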